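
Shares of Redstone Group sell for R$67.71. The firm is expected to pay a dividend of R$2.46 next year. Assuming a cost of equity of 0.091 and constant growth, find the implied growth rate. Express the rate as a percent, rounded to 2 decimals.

5.47%

From P₀ = D₁/(r − g), the implied growth is g = r − D₁/P₀.
g = 0.091 − 2.46/67.71 = 0.091 − 0.03633 = 0.05467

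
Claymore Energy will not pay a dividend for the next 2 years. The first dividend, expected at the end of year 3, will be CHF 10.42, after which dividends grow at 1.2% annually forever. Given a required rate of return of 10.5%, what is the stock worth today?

Deferred-dividend DDM. At t=2 the remaining stream is a growing perpetuity with first payment D_3 = 10.42.
V_2 = D_3/(r−g) = 10.42/(0.105−0.012) = 112.0430
P₀ = V_2/(1+r)^2 = 112.0430/(1+0.105)^2 = 91.7614

CHF 91.76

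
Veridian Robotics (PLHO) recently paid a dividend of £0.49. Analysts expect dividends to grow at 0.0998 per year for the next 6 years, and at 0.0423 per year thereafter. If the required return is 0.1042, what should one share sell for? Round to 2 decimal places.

£10.95

Two-stage DDM. Project D₁…D_6 at 0.0998, terminal growth 0.0423, discount at r = 0.1042.
D_1 = 0.5389
D_2 = 0.5927
D_3 = 0.6518
D_4 = 0.7169
D_5 = 0.7884
D_6 = 0.8671
Terminal value at t=6: TV = D_7/(r−g) = 0.9038/(0.1042−0.0423) = 14.6009
P₀ = 0.5389/(1+0.1042)^1 + 0.5927/(1+0.1042)^2 + 0.6518/(1+0.1042)^3 + 0.7169/(1+0.1042)^4 + 0.7884/(1+0.1042)^5 + 0.8671/(1+0.1042)^6 + 14.6009/(1+0.1042)^6 = 10.9548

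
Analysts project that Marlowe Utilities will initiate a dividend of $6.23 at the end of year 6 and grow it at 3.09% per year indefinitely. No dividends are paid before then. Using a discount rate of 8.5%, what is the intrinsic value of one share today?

Deferred-dividend DDM. At t=5 the remaining stream is a growing perpetuity with first payment D_6 = 6.23.
V_5 = D_6/(r−g) = 6.23/(0.085−0.0309) = 115.1571
P₀ = V_5/(1+r)^5 = 115.1571/(1+0.085)^5 = 76.5847

$76.58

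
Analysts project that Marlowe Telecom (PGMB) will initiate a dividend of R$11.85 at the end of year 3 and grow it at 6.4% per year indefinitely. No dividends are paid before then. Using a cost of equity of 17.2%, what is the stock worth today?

Deferred-dividend DDM. At t=2 the remaining stream is a growing perpetuity with first payment D_3 = 11.85.
V_2 = D_3/(r−g) = 11.85/(0.172−0.064) = 109.7222
P₀ = V_2/(1+r)^2 = 109.7222/(1+0.172)^2 = 79.8802

R$79.88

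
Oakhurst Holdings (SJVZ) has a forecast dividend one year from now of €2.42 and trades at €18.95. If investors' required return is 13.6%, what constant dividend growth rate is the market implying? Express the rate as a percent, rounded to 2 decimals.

0.83%

From P₀ = D₁/(r − g), the implied growth is g = r − D₁/P₀.
g = 0.136 − 2.42/18.95 = 0.136 − 0.12770 = 0.00830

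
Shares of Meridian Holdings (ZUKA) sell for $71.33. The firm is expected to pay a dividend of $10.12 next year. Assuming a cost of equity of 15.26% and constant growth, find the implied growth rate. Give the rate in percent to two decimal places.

1.07%

From P₀ = D₁/(r − g), the implied growth is g = r − D₁/P₀.
g = 0.1526 − 10.12/71.33 = 0.1526 − 0.14188 = 0.01072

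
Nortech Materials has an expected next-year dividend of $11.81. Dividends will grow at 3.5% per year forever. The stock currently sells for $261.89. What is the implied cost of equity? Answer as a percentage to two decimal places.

8.01%

Rearranging the constant-growth DDM: r = D₁/P₀ + g.
r = 11.8100 / 261.89 + 0.035 = 0.04510 + 0.035 = 0.08010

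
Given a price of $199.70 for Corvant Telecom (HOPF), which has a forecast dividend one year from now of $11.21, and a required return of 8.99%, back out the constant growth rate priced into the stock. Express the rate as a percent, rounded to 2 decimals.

3.38%

From P₀ = D₁/(r − g), the implied growth is g = r − D₁/P₀.
g = 0.0899 − 11.21/199.70 = 0.0899 − 0.05613 = 0.03377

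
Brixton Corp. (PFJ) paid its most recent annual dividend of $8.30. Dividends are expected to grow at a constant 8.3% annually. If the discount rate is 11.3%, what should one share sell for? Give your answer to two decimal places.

$299.63

Gordon growth model: P₀ = D₁/(r − g). D₁ = 8.30 × (1 + 0.083) = 8.9889.
P₀ = 8.9889 / (0.113 − 0.083) = 8.9889 / 0.03 = 299.6300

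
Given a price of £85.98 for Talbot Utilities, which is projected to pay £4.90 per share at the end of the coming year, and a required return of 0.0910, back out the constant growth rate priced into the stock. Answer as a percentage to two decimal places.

3.40%

From P₀ = D₁/(r − g), the implied growth is g = r − D₁/P₀.
g = 0.091 − 4.90/85.98 = 0.091 − 0.05699 = 0.03401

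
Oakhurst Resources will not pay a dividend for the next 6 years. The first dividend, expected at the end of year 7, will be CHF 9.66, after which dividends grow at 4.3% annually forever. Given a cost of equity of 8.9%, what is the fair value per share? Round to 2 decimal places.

Deferred-dividend DDM. At t=6 the remaining stream is a growing perpetuity with first payment D_7 = 9.66.
V_6 = D_7/(r−g) = 9.66/(0.089−0.043) = 210.0000
P₀ = V_6/(1+r)^6 = 210.0000/(1+0.089)^6 = 125.9076

CHF 125.91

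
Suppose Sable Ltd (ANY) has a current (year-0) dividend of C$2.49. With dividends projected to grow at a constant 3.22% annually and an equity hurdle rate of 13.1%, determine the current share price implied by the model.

Gordon growth model: P₀ = D₁/(r − g). D₁ = 2.49 × (1 + 0.0322) = 2.5702.
P₀ = 2.5702 / (0.131 − 0.0322) = 2.5702 / 0.0988 = 26.0139

C$26.01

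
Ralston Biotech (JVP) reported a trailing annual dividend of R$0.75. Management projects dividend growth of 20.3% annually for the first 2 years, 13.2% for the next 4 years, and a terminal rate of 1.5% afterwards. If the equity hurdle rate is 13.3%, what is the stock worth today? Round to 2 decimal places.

Three-stage DDM. Project D₁…D_6; terminal Gordon value at t=6 with g = 0.015; discount at r = 0.133.
D_1 = 0.9022
D_2 = 1.0854
D_3 = 1.2287
D_4 = 1.3909
D_5 = 1.5745
D_6 = 1.7823
TV_6 = 1.8090/(0.133−0.015) = 15.3307
P₀ = Σ Dₜ/(1+r)ᵗ + TV_6/(1+r)^6 = 12.2640

R$12.26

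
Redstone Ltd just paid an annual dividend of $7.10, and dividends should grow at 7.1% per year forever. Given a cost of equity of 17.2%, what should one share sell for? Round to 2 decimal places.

Gordon growth model: P₀ = D₁/(r − g). D₁ = 7.10 × (1 + 0.071) = 7.6041.
P₀ = 7.6041 / (0.172 − 0.071) = 7.6041 / 0.101 = 75.2881

$75.29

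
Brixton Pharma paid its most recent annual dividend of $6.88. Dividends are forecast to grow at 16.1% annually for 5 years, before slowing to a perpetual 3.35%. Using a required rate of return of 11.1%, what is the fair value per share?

$153.67

Two-stage DDM. Project D₁…D_5 at 0.161, terminal growth 0.0335, discount at r = 0.111.
D_1 = 7.9877
D_2 = 9.2737
D_3 = 10.7668
D_4 = 12.5002
D_5 = 14.5127
Terminal value at t=5: TV = D_6/(r−g) = 14.9989/(0.111−0.0335) = 193.5345
P₀ = 7.9877/(1+0.111)^1 + 9.2737/(1+0.111)^2 + 10.7668/(1+0.111)^3 + 12.5002/(1+0.111)^4 + 14.5127/(1+0.111)^5 + 193.5345/(1+0.111)^5 = 153.6701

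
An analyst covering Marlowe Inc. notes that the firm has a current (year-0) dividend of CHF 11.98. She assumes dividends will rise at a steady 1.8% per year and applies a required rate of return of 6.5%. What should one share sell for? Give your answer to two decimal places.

Gordon growth model: P₀ = D₁/(r − g). D₁ = 11.98 × (1 + 0.018) = 12.1956.
P₀ = 12.1956 / (0.065 − 0.018) = 12.1956 / 0.047 = 259.4817

CHF 259.48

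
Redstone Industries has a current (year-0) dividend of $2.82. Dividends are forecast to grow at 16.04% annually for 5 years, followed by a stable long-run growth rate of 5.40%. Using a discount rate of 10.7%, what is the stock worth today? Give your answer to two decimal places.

$87.25

Two-stage DDM. Project D₁…D_5 at 0.1604, terminal growth 0.054, discount at r = 0.107.
D_1 = 3.2723
D_2 = 3.7972
D_3 = 4.4063
D_4 = 5.1130
D_5 = 5.9332
Terminal value at t=5: TV = D_6/(r−g) = 6.2536/(0.107−0.054) = 117.9920
P₀ = 3.2723/(1+0.107)^1 + 3.7972/(1+0.107)^2 + 4.4063/(1+0.107)^3 + 5.1130/(1+0.107)^4 + 5.9332/(1+0.107)^5 + 117.9920/(1+0.107)^5 = 87.2530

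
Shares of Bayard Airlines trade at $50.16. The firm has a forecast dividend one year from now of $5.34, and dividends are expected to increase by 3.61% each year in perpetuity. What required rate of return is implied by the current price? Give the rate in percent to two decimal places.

Rearranging the constant-growth DDM: r = D₁/P₀ + g.
r = 5.3400 / 50.16 + 0.0361 = 0.10646 + 0.0361 = 0.14256

14.26%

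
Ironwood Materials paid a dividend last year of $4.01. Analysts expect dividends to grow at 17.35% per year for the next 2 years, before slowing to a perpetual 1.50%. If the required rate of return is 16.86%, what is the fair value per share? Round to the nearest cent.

Two-stage DDM. Project D₁…D_2 at 0.1735, terminal growth 0.015, discount at r = 0.1686.
D_1 = 4.7057
D_2 = 5.5222
Terminal value at t=2: TV = D_3/(r−g) = 5.6050/(0.1686−0.015) = 36.4910
P₀ = 4.7057/(1+0.1686)^1 + 5.5222/(1+0.1686)^2 + 36.4910/(1+0.1686)^2 = 34.7916

$34.79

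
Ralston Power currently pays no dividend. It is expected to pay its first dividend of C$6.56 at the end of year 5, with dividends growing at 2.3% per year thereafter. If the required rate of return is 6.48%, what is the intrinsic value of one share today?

Deferred-dividend DDM. At t=4 the remaining stream is a growing perpetuity with first payment D_5 = 6.56.
V_4 = D_5/(r−g) = 6.56/(0.0648−0.023) = 156.9378
P₀ = V_4/(1+r)^4 = 156.9378/(1+0.0648)^4 = 122.0831

C$122.08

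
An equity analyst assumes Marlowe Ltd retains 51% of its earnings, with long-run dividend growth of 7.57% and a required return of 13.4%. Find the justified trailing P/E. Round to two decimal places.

Payout ratio b = 1 − 0.51 = 0.49.
Justified trailing P/E = b(1+g)/(r−g) = 0.49×(1+0.0757)/(0.134−0.0757) = 9.0410

9.04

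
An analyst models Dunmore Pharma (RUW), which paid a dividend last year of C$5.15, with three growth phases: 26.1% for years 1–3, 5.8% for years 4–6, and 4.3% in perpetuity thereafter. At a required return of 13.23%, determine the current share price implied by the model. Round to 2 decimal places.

C$105.67

Three-stage DDM. Project D₁…D_6; terminal Gordon value at t=6 with g = 0.043; discount at r = 0.1323.
D_1 = 6.4942
D_2 = 8.1891
D_3 = 10.3265
D_4 = 10.9254
D_5 = 11.5591
D_6 = 12.2295
TV_6 = 12.7554/(0.1323−0.043) = 142.8375
P₀ = Σ Dₜ/(1+r)ᵗ + TV_6/(1+r)^6 = 105.6711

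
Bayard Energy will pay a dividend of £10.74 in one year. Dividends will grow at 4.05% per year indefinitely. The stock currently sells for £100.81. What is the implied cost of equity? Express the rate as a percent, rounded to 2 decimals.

Rearranging the constant-growth DDM: r = D₁/P₀ + g.
r = 10.7400 / 100.81 + 0.0405 = 0.10654 + 0.0405 = 0.14704

14.70%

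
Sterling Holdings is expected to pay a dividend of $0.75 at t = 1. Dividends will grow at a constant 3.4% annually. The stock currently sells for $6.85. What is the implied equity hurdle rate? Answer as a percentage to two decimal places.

14.35%

Rearranging the constant-growth DDM: r = D₁/P₀ + g.
r = 0.7500 / 6.85 + 0.034 = 0.10949 + 0.034 = 0.14349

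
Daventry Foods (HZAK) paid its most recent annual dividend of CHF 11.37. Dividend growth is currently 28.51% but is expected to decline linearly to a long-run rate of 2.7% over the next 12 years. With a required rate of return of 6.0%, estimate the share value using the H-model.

CHF 887.41

H-model: P₀ = D₀[(1+g_L) + H(g_S−g_L)]/(r−g_L), with H = 12/2 = 6.
P₀ = 11.37 × [(1+0.027) + 6×(0.2851−0.027)] / (0.06−0.027)
   = 11.37 × 2.5756 / 0.033 = 887.4113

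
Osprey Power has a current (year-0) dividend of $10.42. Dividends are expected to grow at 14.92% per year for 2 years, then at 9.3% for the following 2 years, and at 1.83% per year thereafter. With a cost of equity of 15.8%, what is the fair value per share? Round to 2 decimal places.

$106.07

Three-stage DDM. Project D₁…D_4; terminal Gordon value at t=4 with g = 0.0183; discount at r = 0.158.
D_1 = 11.9747
D_2 = 13.7613
D_3 = 15.0411
D_4 = 16.4399
TV_4 = 16.7408/(0.158−0.0183) = 119.8336
P₀ = Σ Dₜ/(1+r)ᵗ + TV_4/(1+r)^4 = 106.0732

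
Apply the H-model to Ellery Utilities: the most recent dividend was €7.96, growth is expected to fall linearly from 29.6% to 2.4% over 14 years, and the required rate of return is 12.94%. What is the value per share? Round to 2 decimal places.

€221.13

H-model: P₀ = D₀[(1+g_L) + H(g_S−g_L)]/(r−g_L), with H = 14/2 = 7.
P₀ = 7.96 × [(1+0.024) + 7×(0.296−0.024)] / (0.1294−0.024)
   = 7.96 × 2.9280 / 0.1054 = 221.1279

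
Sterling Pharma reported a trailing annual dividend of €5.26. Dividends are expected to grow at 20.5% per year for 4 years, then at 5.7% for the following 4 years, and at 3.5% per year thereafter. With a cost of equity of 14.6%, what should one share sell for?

Three-stage DDM. Project D₁…D_8; terminal Gordon value at t=8 with g = 0.035; discount at r = 0.146.
D_1 = 6.3383
D_2 = 7.6377
D_3 = 9.2034
D_4 = 11.0901
D_5 = 11.7222
D_6 = 12.3904
D_7 = 13.0966
D_8 = 13.8431
TV_8 = 14.3276/(0.146−0.035) = 129.0777
P₀ = Σ Dₜ/(1+r)ᵗ + TV_8/(1+r)^8 = 88.3781

€88.38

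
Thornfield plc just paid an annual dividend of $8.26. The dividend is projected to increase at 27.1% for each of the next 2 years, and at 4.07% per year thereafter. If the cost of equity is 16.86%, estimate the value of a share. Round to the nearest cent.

$98.26

Two-stage DDM. Project D₁…D_2 at 0.271, terminal growth 0.0407, discount at r = 0.1686.
D_1 = 10.4985
D_2 = 13.3435
Terminal value at t=2: TV = D_3/(r−g) = 13.8866/(0.1686−0.0407) = 108.5741
P₀ = 10.4985/(1+0.1686)^1 + 13.3435/(1+0.1686)^2 + 108.5741/(1+0.1686)^2 = 98.2598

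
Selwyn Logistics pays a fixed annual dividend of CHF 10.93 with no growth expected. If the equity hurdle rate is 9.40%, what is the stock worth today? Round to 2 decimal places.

CHF 116.28

Zero-growth DDM (perpetuity): P₀ = D/r = 10.93 / 0.094 = 116.2766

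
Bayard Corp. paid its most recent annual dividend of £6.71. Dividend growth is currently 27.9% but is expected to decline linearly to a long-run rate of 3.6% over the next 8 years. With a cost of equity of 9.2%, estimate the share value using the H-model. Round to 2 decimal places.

H-model: P₀ = D₀[(1+g_L) + H(g_S−g_L)]/(r−g_L), with H = 8/2 = 4.
P₀ = 6.71 × [(1+0.036) + 4×(0.279−0.036)] / (0.092−0.036)
   = 6.71 × 2.0080 / 0.056 = 240.6014

£240.60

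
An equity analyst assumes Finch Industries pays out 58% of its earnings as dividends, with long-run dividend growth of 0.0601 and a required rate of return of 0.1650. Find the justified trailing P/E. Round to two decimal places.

Justified trailing P/E = b(1+g)/(r−g) = 0.58×(1+0.0601)/(0.165−0.0601) = 5.8614

5.86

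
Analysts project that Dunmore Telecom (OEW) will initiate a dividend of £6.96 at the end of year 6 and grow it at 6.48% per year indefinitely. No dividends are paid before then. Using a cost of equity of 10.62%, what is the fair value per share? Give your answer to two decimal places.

£101.49

Deferred-dividend DDM. At t=5 the remaining stream is a growing perpetuity with first payment D_6 = 6.96.
V_5 = D_6/(r−g) = 6.96/(0.1062−0.0648) = 168.1159
P₀ = V_5/(1+r)^5 = 168.1159/(1+0.1062)^5 = 101.4941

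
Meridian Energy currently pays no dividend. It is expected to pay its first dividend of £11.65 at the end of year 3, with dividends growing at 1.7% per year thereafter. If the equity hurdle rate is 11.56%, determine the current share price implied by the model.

Deferred-dividend DDM. At t=2 the remaining stream is a growing perpetuity with first payment D_3 = 11.65.
V_2 = D_3/(r−g) = 11.65/(0.1156−0.017) = 118.1542
P₀ = V_2/(1+r)^2 = 118.1542/(1+0.1156)^2 = 94.9362

£94.94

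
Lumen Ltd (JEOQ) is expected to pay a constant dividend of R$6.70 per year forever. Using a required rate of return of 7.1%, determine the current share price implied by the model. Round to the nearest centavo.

Zero-growth DDM (perpetuity): P₀ = D/r = 6.70 / 0.071 = 94.3662

R$94.37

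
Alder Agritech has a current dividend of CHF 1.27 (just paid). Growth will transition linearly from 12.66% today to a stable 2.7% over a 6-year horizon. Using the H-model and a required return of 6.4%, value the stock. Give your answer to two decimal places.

CHF 45.51

H-model: P₀ = D₀[(1+g_L) + H(g_S−g_L)]/(r−g_L), with H = 6/2 = 3.
P₀ = 1.27 × [(1+0.027) + 3×(0.1266−0.027)] / (0.064−0.027)
   = 1.27 × 1.3258 / 0.037 = 45.5072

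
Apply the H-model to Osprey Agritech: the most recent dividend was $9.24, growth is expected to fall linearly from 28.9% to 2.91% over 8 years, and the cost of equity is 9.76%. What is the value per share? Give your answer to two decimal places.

$279.05

H-model: P₀ = D₀[(1+g_L) + H(g_S−g_L)]/(r−g_L), with H = 8/2 = 4.
P₀ = 9.24 × [(1+0.0291) + 4×(0.289−0.0291)] / (0.0976−0.0291)
   = 9.24 × 2.0687 / 0.0685 = 279.0480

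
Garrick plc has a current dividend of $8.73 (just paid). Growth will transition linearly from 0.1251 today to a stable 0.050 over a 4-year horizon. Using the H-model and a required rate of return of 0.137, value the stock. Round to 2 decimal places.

$120.43

H-model: P₀ = D₀[(1+g_L) + H(g_S−g_L)]/(r−g_L), with H = 4/2 = 2.
P₀ = 8.73 × [(1+0.05) + 2×(0.1251−0.05)] / (0.137−0.05)
   = 8.73 × 1.2002 / 0.087 = 120.4339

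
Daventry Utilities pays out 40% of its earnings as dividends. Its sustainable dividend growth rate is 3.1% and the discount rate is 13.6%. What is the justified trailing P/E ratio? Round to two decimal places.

3.93

Justified trailing P/E = b(1+g)/(r−g) = 0.40×(1+0.031)/(0.136−0.031) = 3.9276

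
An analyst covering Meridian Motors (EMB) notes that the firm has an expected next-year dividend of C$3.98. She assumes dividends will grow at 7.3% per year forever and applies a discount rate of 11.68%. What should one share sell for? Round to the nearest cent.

Gordon growth model: P₀ = D₁/(r − g), with D₁ = 3.98 given directly.
P₀ = 3.9800 / (0.1168 − 0.073) = 3.9800 / 0.0438 = 90.8676

C$90.87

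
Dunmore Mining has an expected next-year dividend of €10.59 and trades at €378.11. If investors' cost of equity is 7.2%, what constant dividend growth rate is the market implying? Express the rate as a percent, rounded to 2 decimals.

4.40%

From P₀ = D₁/(r − g), the implied growth is g = r − D₁/P₀.
g = 0.072 − 10.59/378.11 = 0.072 − 0.02801 = 0.04399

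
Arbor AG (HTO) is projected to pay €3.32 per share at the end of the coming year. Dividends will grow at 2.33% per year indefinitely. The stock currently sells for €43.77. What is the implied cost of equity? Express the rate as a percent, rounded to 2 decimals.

Rearranging the constant-growth DDM: r = D₁/P₀ + g.
r = 3.3200 / 43.77 + 0.0233 = 0.07585 + 0.0233 = 0.09915

9.92%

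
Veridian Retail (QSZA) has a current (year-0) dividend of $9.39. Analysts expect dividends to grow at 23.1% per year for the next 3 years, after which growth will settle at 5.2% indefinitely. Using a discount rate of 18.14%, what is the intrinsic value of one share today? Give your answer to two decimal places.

Two-stage DDM. Project D₁…D_3 at 0.231, terminal growth 0.052, discount at r = 0.1814.
D_1 = 11.5591
D_2 = 14.2292
D_3 = 17.5162
Terminal value at t=3: TV = D_4/(r−g) = 18.4270/(0.1814−0.052) = 142.4037
P₀ = 11.5591/(1+0.1814)^1 + 14.2292/(1+0.1814)^2 + 17.5162/(1+0.1814)^3 + 142.4037/(1+0.1814)^3 = 116.9658

$116.97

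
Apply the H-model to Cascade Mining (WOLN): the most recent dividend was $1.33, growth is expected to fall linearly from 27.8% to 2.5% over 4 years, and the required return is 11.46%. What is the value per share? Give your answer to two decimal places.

H-model: P₀ = D₀[(1+g_L) + H(g_S−g_L)]/(r−g_L), with H = 4/2 = 2.
P₀ = 1.33 × [(1+0.025) + 2×(0.278−0.025)] / (0.1146−0.025)
   = 1.33 × 1.5310 / 0.0896 = 22.7258

$22.73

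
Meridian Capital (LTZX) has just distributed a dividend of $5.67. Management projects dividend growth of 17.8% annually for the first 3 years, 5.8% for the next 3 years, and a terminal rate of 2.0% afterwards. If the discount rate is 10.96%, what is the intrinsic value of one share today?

Three-stage DDM. Project D₁…D_6; terminal Gordon value at t=6 with g = 0.02; discount at r = 0.1096.
D_1 = 6.6793
D_2 = 7.8682
D_3 = 9.2687
D_4 = 9.8063
D_5 = 10.3751
D_6 = 10.9768
TV_6 = 11.1963/(0.1096−0.02) = 124.9592
P₀ = Σ Dₜ/(1+r)ᵗ + TV_6/(1+r)^6 = 104.6661

$104.67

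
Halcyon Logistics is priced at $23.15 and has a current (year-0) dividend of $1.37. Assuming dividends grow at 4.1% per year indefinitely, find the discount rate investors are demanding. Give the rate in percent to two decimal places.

10.26%

Rearranging the constant-growth DDM: r = D₁/P₀ + g.
D₁ = 1.37 × (1 + 0.041) = 1.4262.
r = 1.4262 / 23.15 + 0.041 = 0.06161 + 0.041 = 0.10261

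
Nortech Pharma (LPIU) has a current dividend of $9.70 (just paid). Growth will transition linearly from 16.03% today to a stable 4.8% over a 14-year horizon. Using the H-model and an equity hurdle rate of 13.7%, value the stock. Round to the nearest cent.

H-model: P₀ = D₀[(1+g_L) + H(g_S−g_L)]/(r−g_L), with H = 14/2 = 7.
P₀ = 9.70 × [(1+0.048) + 7×(0.1603−0.048)] / (0.137−0.048)
   = 9.70 × 1.8341 / 0.089 = 199.8963

$199.90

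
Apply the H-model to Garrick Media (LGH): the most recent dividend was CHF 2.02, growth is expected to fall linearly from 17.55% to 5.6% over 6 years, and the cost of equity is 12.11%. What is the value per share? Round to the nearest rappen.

H-model: P₀ = D₀[(1+g_L) + H(g_S−g_L)]/(r−g_L), with H = 6/2 = 3.
P₀ = 2.02 × [(1+0.056) + 3×(0.1755−0.056)] / (0.1211−0.056)
   = 2.02 × 1.4145 / 0.0651 = 43.8908

CHF 43.89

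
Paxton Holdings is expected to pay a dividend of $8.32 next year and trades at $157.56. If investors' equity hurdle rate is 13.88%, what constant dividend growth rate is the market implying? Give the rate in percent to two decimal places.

8.60%

From P₀ = D₁/(r − g), the implied growth is g = r − D₁/P₀.
g = 0.1388 − 8.32/157.56 = 0.1388 − 0.05281 = 0.08599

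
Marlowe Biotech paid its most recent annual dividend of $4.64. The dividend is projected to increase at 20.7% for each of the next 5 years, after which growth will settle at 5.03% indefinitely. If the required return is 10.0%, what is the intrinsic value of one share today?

$186.89

Two-stage DDM. Project D₁…D_5 at 0.207, terminal growth 0.0503, discount at r = 0.1.
D_1 = 5.6005
D_2 = 6.7598
D_3 = 8.1591
D_4 = 9.8480
D_5 = 11.8865
Terminal value at t=5: TV = D_6/(r−g) = 12.4844/(0.1−0.0503) = 251.1952
P₀ = 5.6005/(1+0.1)^1 + 6.7598/(1+0.1)^2 + 8.1591/(1+0.1)^3 + 9.8480/(1+0.1)^4 + 11.8865/(1+0.1)^5 + 251.1952/(1+0.1)^5 = 186.8873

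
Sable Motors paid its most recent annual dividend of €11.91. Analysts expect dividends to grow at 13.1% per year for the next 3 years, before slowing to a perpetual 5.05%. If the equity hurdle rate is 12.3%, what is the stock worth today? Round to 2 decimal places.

Two-stage DDM. Project D₁…D_3 at 0.131, terminal growth 0.0505, discount at r = 0.123.
D_1 = 13.4702
D_2 = 15.2348
D_3 = 17.2306
Terminal value at t=3: TV = D_4/(r−g) = 18.1007/(0.123−0.0505) = 249.6650
P₀ = 13.4702/(1+0.123)^1 + 15.2348/(1+0.123)^2 + 17.2306/(1+0.123)^3 + 249.6650/(1+0.123)^3 = 212.5277

€212.53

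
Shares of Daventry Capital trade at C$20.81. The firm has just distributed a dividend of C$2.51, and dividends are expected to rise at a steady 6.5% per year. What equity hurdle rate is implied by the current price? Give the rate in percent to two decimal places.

Rearranging the constant-growth DDM: r = D₁/P₀ + g.
D₁ = 2.51 × (1 + 0.065) = 2.6731.
r = 2.6731 / 20.81 + 0.065 = 0.12846 + 0.065 = 0.19346

19.35%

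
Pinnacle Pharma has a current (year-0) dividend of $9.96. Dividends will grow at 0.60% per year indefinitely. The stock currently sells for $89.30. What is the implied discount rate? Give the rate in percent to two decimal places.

Rearranging the constant-growth DDM: r = D₁/P₀ + g.
D₁ = 9.96 × (1 + 0.006) = 10.0198.
r = 10.0198 / 89.30 + 0.006 = 0.11220 + 0.006 = 0.11820

11.82%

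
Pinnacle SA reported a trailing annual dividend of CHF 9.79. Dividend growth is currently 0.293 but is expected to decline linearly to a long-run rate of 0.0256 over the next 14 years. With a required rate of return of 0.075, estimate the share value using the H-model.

CHF 574.20

H-model: P₀ = D₀[(1+g_L) + H(g_S−g_L)]/(r−g_L), with H = 14/2 = 7.
P₀ = 9.79 × [(1+0.0256) + 7×(0.293−0.0256)] / (0.075−0.0256)
   = 9.79 × 2.8974 / 0.0494 = 574.2013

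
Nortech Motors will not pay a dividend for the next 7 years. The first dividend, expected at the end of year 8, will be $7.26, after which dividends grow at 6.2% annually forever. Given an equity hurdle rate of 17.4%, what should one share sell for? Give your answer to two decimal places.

Deferred-dividend DDM. At t=7 the remaining stream is a growing perpetuity with first payment D_8 = 7.26.
V_7 = D_8/(r−g) = 7.26/(0.174−0.062) = 64.8214
P₀ = V_7/(1+r)^7 = 64.8214/(1+0.174)^7 = 21.0883

$21.09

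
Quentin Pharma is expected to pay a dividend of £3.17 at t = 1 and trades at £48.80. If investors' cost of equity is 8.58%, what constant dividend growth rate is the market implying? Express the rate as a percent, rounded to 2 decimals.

From P₀ = D₁/(r − g), the implied growth is g = r − D₁/P₀.
g = 0.0858 − 3.17/48.80 = 0.0858 − 0.06496 = 0.02084

2.08%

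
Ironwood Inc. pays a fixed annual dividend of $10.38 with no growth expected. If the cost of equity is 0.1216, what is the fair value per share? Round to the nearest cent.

Zero-growth DDM (perpetuity): P₀ = D/r = 10.38 / 0.1216 = 85.3618

$85.36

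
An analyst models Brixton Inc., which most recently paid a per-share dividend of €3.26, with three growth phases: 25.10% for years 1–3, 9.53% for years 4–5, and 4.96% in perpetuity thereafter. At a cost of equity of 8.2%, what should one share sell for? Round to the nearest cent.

Three-stage DDM. Project D₁…D_5; terminal Gordon value at t=5 with g = 0.0496; discount at r = 0.082.
D_1 = 4.0783
D_2 = 5.1019
D_3 = 6.3825
D_4 = 6.9907
D_5 = 7.6569
TV_5 = 8.0367/(0.082−0.0496) = 248.0473
P₀ = Σ Dₜ/(1+r)ᵗ + TV_5/(1+r)^5 = 190.6917

€190.69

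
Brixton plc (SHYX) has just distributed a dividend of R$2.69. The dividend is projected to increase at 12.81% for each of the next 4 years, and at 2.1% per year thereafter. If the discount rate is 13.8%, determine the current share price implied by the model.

R$33.20

Two-stage DDM. Project D₁…D_4 at 0.1281, terminal growth 0.021, discount at r = 0.138.
D_1 = 3.0346
D_2 = 3.4233
D_3 = 3.8618
D_4 = 4.3565
Terminal value at t=4: TV = D_5/(r−g) = 4.4480/(0.138−0.021) = 38.0174
P₀ = 3.0346/(1+0.138)^1 + 3.4233/(1+0.138)^2 + 3.8618/(1+0.138)^3 + 4.3565/(1+0.138)^4 + 38.0174/(1+0.138)^4 = 33.1960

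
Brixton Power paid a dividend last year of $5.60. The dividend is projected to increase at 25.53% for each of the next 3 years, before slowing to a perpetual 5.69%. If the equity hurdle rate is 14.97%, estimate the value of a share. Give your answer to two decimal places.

$103.10

Two-stage DDM. Project D₁…D_3 at 0.2553, terminal growth 0.0569, discount at r = 0.1497.
D_1 = 7.0297
D_2 = 8.8244
D_3 = 11.0772
Terminal value at t=3: TV = D_4/(r−g) = 11.7075/(0.1497−0.0569) = 126.1585
P₀ = 7.0297/(1+0.1497)^1 + 8.8244/(1+0.1497)^2 + 11.0772/(1+0.1497)^3 + 126.1585/(1+0.1497)^3 = 103.0957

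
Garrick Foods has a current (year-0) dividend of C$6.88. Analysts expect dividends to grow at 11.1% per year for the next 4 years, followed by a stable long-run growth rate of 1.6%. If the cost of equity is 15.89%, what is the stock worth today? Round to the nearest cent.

C$66.11

Two-stage DDM. Project D₁…D_4 at 0.111, terminal growth 0.016, discount at r = 0.1589.
D_1 = 7.6437
D_2 = 8.4921
D_3 = 9.4348
D_4 = 10.4820
Terminal value at t=4: TV = D_5/(r−g) = 10.6497/(0.1589−0.016) = 74.5257
P₀ = 7.6437/(1+0.1589)^1 + 8.4921/(1+0.1589)^2 + 9.4348/(1+0.1589)^3 + 10.4820/(1+0.1589)^4 + 74.5257/(1+0.1589)^4 = 66.1078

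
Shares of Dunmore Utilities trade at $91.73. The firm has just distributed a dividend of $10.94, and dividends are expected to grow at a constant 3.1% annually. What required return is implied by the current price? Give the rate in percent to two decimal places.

15.40%

Rearranging the constant-growth DDM: r = D₁/P₀ + g.
D₁ = 10.94 × (1 + 0.031) = 11.2791.
r = 11.2791 / 91.73 + 0.031 = 0.12296 + 0.031 = 0.15396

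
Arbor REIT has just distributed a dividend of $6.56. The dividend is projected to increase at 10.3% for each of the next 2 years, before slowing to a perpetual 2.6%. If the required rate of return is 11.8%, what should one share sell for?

Two-stage DDM. Project D₁…D_2 at 0.103, terminal growth 0.026, discount at r = 0.118.
D_1 = 7.2357
D_2 = 7.9810
Terminal value at t=2: TV = D_3/(r−g) = 8.1885/(0.118−0.026) = 89.0050
P₀ = 7.2357/(1+0.118)^1 + 7.9810/(1+0.118)^2 + 89.0050/(1+0.118)^2 = 84.0655

$84.07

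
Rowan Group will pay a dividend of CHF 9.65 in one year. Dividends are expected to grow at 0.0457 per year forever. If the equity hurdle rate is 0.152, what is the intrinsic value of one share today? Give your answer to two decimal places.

Gordon growth model: P₀ = D₁/(r − g), with D₁ = 9.65 given directly.
P₀ = 9.6500 / (0.152 − 0.0457) = 9.6500 / 0.1063 = 90.7808

CHF 90.78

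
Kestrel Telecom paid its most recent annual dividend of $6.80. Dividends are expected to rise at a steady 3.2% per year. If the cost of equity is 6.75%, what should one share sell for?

$197.68

Gordon growth model: P₀ = D₁/(r − g). D₁ = 6.80 × (1 + 0.032) = 7.0176.
P₀ = 7.0176 / (0.0675 − 0.032) = 7.0176 / 0.0355 = 197.6789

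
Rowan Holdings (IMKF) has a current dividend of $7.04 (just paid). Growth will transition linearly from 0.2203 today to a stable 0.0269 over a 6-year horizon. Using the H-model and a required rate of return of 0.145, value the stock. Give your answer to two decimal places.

$95.80

H-model: P₀ = D₀[(1+g_L) + H(g_S−g_L)]/(r−g_L), with H = 6/2 = 3.
P₀ = 7.04 × [(1+0.0269) + 3×(0.2203−0.0269)] / (0.145−0.0269)
   = 7.04 × 1.6071 / 0.1181 = 95.8000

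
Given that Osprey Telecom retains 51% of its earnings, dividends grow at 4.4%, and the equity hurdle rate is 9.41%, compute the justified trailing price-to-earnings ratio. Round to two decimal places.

Payout ratio b = 1 − 0.51 = 0.49.
Justified trailing P/E = b(1+g)/(r−g) = 0.49×(1+0.044)/(0.0941−0.044) = 10.2108

10.21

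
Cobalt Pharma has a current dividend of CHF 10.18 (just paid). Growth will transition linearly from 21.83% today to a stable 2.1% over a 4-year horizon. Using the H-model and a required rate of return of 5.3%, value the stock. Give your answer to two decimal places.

H-model: P₀ = D₀[(1+g_L) + H(g_S−g_L)]/(r−g_L), with H = 4/2 = 2.
P₀ = 10.18 × [(1+0.021) + 2×(0.2183−0.021)] / (0.053−0.021)
   = 10.18 × 1.4156 / 0.032 = 450.3377

CHF 450.34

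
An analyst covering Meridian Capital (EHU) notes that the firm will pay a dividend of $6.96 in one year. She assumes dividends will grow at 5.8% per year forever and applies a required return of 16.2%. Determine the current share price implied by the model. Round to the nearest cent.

$66.92

Gordon growth model: P₀ = D₁/(r − g), with D₁ = 6.96 given directly.
P₀ = 6.9600 / (0.162 − 0.058) = 6.9600 / 0.104 = 66.9231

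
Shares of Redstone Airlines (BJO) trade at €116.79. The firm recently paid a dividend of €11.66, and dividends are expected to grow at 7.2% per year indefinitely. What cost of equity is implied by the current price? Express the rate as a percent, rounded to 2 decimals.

17.90%

Rearranging the constant-growth DDM: r = D₁/P₀ + g.
D₁ = 11.66 × (1 + 0.072) = 12.4995.
r = 12.4995 / 116.79 + 0.072 = 0.10703 + 0.072 = 0.17903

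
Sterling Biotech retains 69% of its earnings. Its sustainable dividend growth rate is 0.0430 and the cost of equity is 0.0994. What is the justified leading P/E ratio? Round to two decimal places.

5.50

Payout ratio b = 1 − 0.69 = 0.31.
Justified leading P/E = b/(r−g) = 0.31/(0.0994−0.043) = 5.4965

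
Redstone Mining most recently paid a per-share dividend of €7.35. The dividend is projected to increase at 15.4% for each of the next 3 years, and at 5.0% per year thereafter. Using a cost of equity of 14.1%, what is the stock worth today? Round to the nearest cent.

Two-stage DDM. Project D₁…D_3 at 0.154, terminal growth 0.05, discount at r = 0.141.
D_1 = 8.4819
D_2 = 9.7881
D_3 = 11.2955
Terminal value at t=3: TV = D_4/(r−g) = 11.8603/(0.141−0.05) = 130.3325
P₀ = 8.4819/(1+0.141)^1 + 9.7881/(1+0.141)^2 + 11.2955/(1+0.141)^3 + 130.3325/(1+0.141)^3 = 110.2959

€110.30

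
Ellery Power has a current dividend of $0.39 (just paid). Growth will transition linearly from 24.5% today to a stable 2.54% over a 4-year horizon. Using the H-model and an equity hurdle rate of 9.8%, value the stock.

$7.87

H-model: P₀ = D₀[(1+g_L) + H(g_S−g_L)]/(r−g_L), with H = 4/2 = 2.
P₀ = 0.39 × [(1+0.0254) + 2×(0.245−0.0254)] / (0.098−0.0254)
   = 0.39 × 1.4646 / 0.0726 = 7.8677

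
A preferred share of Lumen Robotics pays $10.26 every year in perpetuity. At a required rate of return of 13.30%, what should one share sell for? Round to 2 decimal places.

Zero-growth DDM (perpetuity): P₀ = D/r = 10.26 / 0.133 = 77.1429

$77.14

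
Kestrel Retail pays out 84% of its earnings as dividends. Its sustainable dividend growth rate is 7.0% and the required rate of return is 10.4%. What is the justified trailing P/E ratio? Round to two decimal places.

26.44

Justified trailing P/E = b(1+g)/(r−g) = 0.84×(1+0.07)/(0.104−0.07) = 26.4353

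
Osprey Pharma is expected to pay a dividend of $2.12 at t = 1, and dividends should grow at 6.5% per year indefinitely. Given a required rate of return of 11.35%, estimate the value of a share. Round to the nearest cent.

$43.71

Gordon growth model: P₀ = D₁/(r − g), with D₁ = 2.12 given directly.
P₀ = 2.1200 / (0.1135 − 0.065) = 2.1200 / 0.0485 = 43.7113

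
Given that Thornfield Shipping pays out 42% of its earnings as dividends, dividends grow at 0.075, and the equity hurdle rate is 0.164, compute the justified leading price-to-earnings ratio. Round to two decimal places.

Justified leading P/E = b/(r−g) = 0.42/(0.164−0.075) = 4.7191

4.72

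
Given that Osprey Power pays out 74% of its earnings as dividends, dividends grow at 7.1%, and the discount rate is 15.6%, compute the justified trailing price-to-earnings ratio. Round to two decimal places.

9.32

Justified trailing P/E = b(1+g)/(r−g) = 0.74×(1+0.071)/(0.156−0.071) = 9.3240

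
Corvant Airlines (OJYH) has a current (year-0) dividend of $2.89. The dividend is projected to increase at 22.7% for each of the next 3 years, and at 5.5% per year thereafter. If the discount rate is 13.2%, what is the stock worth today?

Two-stage DDM. Project D₁…D_3 at 0.227, terminal growth 0.055, discount at r = 0.132.
D_1 = 3.5460
D_2 = 4.3510
D_3 = 5.3387
Terminal value at t=3: TV = D_4/(r−g) = 5.6323/(0.132−0.055) = 73.1465
P₀ = 3.5460/(1+0.132)^1 + 4.3510/(1+0.132)^2 + 5.3387/(1+0.132)^3 + 73.1465/(1+0.132)^3 = 60.6343

$60.63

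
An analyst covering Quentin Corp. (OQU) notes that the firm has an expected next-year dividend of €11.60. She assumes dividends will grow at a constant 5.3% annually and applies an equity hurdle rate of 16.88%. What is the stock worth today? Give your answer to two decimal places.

€100.17

Gordon growth model: P₀ = D₁/(r − g), with D₁ = 11.60 given directly.
P₀ = 11.6000 / (0.1688 − 0.053) = 11.6000 / 0.1158 = 100.1727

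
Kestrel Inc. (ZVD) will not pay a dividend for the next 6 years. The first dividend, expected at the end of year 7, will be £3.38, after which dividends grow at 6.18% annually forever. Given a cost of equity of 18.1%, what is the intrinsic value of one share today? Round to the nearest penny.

£10.45

Deferred-dividend DDM. At t=6 the remaining stream is a growing perpetuity with first payment D_7 = 3.38.
V_6 = D_7/(r−g) = 3.38/(0.181−0.0618) = 28.3557
P₀ = V_6/(1+r)^6 = 28.3557/(1+0.181)^6 = 10.4506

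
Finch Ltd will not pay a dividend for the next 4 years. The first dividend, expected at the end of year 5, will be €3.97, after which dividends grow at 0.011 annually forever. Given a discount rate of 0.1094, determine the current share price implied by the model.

€26.63

Deferred-dividend DDM. At t=4 the remaining stream is a growing perpetuity with first payment D_5 = 3.97.
V_4 = D_5/(r−g) = 3.97/(0.1094−0.011) = 40.3455
P₀ = V_4/(1+r)^4 = 40.3455/(1+0.1094)^4 = 26.6344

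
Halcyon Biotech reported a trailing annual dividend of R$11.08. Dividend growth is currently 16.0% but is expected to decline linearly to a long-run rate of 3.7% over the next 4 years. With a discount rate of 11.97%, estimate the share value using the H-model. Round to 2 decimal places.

H-model: P₀ = D₀[(1+g_L) + H(g_S−g_L)]/(r−g_L), with H = 4/2 = 2.
P₀ = 11.08 × [(1+0.037) + 2×(0.16−0.037)] / (0.1197−0.037)
   = 11.08 × 1.2830 / 0.0827 = 171.8941

R$171.89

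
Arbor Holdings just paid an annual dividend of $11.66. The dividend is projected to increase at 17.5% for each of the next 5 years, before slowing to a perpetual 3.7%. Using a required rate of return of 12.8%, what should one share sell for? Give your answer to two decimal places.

$228.96

Two-stage DDM. Project D₁…D_5 at 0.175, terminal growth 0.037, discount at r = 0.128.
D_1 = 13.7005
D_2 = 16.0981
D_3 = 18.9153
D_4 = 22.2254
D_5 = 26.1149
Terminal value at t=5: TV = D_6/(r−g) = 27.0811/(0.128−0.037) = 297.5947
P₀ = 13.7005/(1+0.128)^1 + 16.0981/(1+0.128)^2 + 18.9153/(1+0.128)^3 + 22.2254/(1+0.128)^4 + 26.1149/(1+0.128)^5 + 297.5947/(1+0.128)^5 = 228.9648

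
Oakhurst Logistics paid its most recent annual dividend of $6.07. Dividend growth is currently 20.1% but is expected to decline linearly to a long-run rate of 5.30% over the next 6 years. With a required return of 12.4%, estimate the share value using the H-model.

H-model: P₀ = D₀[(1+g_L) + H(g_S−g_L)]/(r−g_L), with H = 6/2 = 3.
P₀ = 6.07 × [(1+0.053) + 3×(0.201−0.053)] / (0.124−0.053)
   = 6.07 × 1.4970 / 0.071 = 127.9830

$127.98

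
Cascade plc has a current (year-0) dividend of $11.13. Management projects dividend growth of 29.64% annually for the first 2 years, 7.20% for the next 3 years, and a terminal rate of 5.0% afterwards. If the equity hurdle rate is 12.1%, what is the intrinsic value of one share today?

Three-stage DDM. Project D₁…D_5; terminal Gordon value at t=5 with g = 0.05; discount at r = 0.121.
D_1 = 14.4289
D_2 = 18.7057
D_3 = 20.0525
D_4 = 21.4963
D_5 = 23.0440
TV_5 = 24.1962/(0.121−0.05) = 340.7913
P₀ = Σ Dₜ/(1+r)ᵗ + TV_5/(1+r)^5 = 261.1350

$261.14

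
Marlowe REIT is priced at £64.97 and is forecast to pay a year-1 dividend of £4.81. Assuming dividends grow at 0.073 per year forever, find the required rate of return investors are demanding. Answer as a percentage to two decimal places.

14.70%

Rearranging the constant-growth DDM: r = D₁/P₀ + g.
r = 4.8100 / 64.97 + 0.073 = 0.07403 + 0.073 = 0.14703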